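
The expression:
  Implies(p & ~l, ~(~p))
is always true.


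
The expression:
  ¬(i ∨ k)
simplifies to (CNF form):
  ¬i ∧ ¬k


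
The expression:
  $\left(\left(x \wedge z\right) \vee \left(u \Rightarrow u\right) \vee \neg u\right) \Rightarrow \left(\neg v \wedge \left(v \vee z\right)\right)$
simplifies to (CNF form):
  $z \wedge \neg v$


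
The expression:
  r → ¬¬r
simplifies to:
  True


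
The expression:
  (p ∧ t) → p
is always true.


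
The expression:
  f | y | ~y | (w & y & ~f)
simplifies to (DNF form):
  True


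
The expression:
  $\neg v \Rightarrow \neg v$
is always true.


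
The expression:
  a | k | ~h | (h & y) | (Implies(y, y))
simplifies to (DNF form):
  True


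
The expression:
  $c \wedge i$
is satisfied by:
  {c: True, i: True}


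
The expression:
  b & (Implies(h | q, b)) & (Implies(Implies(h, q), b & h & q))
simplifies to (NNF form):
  b & h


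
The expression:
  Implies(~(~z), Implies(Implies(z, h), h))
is always true.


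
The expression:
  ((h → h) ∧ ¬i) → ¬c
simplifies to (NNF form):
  i ∨ ¬c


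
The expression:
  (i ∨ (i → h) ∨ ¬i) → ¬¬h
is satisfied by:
  {h: True}


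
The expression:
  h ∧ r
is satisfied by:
  {r: True, h: True}


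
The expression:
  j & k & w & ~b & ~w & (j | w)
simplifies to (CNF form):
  False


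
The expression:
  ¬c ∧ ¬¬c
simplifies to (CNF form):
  False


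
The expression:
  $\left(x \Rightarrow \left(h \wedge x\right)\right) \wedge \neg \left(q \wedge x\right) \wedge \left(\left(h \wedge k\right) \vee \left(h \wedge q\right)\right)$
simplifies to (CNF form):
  $h \wedge \left(k \vee q\right) \wedge \left(\neg q \vee \neg x\right)$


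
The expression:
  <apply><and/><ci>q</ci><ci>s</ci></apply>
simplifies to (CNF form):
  <apply><and/><ci>q</ci><ci>s</ci></apply>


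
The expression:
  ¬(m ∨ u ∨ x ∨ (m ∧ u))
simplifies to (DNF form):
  ¬m ∧ ¬u ∧ ¬x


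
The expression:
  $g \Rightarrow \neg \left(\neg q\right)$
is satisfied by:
  {q: True, g: False}
  {g: False, q: False}
  {g: True, q: True}


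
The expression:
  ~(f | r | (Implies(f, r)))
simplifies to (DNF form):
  False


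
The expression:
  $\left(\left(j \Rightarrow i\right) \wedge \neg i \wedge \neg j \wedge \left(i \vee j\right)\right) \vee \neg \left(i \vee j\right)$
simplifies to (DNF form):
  $\neg i \wedge \neg j$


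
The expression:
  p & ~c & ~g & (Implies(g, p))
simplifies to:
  p & ~c & ~g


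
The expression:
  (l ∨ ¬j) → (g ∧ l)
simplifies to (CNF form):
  (g ∨ j) ∧ (g ∨ ¬l) ∧ (j ∨ l) ∧ (l ∨ ¬l)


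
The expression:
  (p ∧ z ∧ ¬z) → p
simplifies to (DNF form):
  True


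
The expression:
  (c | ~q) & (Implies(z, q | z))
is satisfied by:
  {c: True, q: False}
  {q: False, c: False}
  {q: True, c: True}


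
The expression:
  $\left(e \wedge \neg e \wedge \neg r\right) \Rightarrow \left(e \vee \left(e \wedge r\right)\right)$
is always true.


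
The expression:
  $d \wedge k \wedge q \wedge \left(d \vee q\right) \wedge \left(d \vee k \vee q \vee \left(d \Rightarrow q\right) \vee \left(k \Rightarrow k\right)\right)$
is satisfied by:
  {d: True, q: True, k: True}


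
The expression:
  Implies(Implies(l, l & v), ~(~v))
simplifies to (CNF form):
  l | v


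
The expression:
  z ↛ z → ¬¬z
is always true.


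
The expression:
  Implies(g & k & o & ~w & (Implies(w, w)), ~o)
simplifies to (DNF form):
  w | ~g | ~k | ~o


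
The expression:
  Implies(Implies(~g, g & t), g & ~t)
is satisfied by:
  {g: False, t: False}
  {t: True, g: False}
  {g: True, t: False}


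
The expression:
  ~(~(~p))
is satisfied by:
  {p: False}


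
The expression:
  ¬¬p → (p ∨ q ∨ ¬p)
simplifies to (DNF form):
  True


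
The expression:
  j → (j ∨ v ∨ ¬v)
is always true.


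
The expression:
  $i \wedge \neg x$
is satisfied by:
  {i: True, x: False}


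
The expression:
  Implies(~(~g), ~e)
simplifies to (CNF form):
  ~e | ~g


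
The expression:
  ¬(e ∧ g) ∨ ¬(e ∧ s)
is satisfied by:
  {s: False, e: False, g: False}
  {g: True, s: False, e: False}
  {e: True, s: False, g: False}
  {g: True, e: True, s: False}
  {s: True, g: False, e: False}
  {g: True, s: True, e: False}
  {e: True, s: True, g: False}


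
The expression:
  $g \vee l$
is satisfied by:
  {l: True, g: True}
  {l: True, g: False}
  {g: True, l: False}


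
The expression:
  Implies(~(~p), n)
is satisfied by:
  {n: True, p: False}
  {p: False, n: False}
  {p: True, n: True}


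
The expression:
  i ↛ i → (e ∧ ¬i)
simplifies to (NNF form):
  True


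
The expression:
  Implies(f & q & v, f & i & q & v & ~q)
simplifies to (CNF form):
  ~f | ~q | ~v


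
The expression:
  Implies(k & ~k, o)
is always true.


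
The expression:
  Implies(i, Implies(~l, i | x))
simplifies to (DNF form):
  True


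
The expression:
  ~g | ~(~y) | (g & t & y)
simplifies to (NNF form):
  y | ~g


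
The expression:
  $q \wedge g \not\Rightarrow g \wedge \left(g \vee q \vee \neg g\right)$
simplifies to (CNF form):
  $\text{False}$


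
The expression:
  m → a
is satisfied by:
  {a: True, m: False}
  {m: False, a: False}
  {m: True, a: True}


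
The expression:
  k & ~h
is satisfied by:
  {k: True, h: False}


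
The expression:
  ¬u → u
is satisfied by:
  {u: True}


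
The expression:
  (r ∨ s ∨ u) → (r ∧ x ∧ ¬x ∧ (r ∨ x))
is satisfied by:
  {u: False, r: False, s: False}


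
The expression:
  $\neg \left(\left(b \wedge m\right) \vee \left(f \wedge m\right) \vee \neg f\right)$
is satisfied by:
  {f: True, m: False}


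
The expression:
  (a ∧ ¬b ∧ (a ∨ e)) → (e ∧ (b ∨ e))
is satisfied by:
  {b: True, e: True, a: False}
  {b: True, e: False, a: False}
  {e: True, b: False, a: False}
  {b: False, e: False, a: False}
  {b: True, a: True, e: True}
  {b: True, a: True, e: False}
  {a: True, e: True, b: False}


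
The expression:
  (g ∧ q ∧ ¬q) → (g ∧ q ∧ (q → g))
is always true.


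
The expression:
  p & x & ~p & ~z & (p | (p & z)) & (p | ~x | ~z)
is never true.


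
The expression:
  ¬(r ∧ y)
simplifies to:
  ¬r ∨ ¬y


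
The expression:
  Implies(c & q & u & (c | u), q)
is always true.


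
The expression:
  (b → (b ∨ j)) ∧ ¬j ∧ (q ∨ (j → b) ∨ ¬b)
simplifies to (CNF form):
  ¬j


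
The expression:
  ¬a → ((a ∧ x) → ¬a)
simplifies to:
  True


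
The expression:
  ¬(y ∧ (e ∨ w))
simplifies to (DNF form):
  (¬e ∧ ¬w) ∨ ¬y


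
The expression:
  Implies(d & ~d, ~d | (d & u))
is always true.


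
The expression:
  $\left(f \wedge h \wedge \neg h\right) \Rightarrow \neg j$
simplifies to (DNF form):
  $\text{True}$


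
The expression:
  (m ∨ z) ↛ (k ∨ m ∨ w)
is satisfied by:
  {z: True, w: False, k: False, m: False}


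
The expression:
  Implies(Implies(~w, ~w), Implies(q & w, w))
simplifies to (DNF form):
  True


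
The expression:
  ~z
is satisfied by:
  {z: False}


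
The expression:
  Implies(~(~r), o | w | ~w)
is always true.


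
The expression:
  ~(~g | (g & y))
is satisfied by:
  {g: True, y: False}


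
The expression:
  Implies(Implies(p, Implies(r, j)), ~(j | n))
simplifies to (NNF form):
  ~j & (p | ~n) & (r | ~n)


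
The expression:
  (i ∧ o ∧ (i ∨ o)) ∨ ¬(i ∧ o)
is always true.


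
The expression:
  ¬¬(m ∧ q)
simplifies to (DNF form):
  m ∧ q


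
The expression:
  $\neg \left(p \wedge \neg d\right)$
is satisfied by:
  {d: True, p: False}
  {p: False, d: False}
  {p: True, d: True}


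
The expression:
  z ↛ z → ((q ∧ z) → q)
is always true.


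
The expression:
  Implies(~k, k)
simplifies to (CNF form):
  k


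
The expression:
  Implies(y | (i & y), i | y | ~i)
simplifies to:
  True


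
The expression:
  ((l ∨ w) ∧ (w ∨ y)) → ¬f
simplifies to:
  (¬l ∧ ¬w) ∨ (¬w ∧ ¬y) ∨ ¬f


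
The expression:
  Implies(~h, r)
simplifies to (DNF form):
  h | r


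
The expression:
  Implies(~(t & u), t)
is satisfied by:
  {t: True}


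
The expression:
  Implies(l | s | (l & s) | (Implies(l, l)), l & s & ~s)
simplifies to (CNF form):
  False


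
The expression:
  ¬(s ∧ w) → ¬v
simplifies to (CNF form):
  (s ∨ ¬v) ∧ (w ∨ ¬v)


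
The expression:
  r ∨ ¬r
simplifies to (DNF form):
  True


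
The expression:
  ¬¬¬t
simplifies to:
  ¬t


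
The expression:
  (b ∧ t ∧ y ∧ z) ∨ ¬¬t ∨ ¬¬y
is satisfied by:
  {y: True, t: True}
  {y: True, t: False}
  {t: True, y: False}


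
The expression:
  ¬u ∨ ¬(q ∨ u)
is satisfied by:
  {u: False}


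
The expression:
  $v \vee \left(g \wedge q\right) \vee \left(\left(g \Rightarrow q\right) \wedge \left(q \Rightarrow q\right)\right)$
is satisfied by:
  {q: True, v: True, g: False}
  {q: True, g: False, v: False}
  {v: True, g: False, q: False}
  {v: False, g: False, q: False}
  {q: True, v: True, g: True}
  {q: True, g: True, v: False}
  {v: True, g: True, q: False}


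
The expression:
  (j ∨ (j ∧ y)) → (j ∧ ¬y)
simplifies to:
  ¬j ∨ ¬y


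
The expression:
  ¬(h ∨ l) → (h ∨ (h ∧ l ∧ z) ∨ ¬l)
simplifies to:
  True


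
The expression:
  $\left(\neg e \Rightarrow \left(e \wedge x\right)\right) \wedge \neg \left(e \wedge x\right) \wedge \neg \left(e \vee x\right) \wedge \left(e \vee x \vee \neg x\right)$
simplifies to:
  $\text{False}$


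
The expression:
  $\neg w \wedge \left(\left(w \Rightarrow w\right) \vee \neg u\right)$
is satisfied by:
  {w: False}


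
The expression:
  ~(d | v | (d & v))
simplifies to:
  ~d & ~v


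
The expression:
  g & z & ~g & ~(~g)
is never true.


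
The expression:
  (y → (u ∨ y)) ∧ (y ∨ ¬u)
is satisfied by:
  {y: True, u: False}
  {u: False, y: False}
  {u: True, y: True}


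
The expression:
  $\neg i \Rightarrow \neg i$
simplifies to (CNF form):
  $\text{True}$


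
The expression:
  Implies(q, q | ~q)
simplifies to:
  True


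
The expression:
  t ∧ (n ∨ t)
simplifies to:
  t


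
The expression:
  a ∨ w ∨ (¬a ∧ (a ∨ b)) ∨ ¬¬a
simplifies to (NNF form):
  a ∨ b ∨ w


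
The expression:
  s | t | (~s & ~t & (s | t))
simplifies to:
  s | t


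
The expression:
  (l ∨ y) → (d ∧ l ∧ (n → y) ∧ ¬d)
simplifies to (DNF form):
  ¬l ∧ ¬y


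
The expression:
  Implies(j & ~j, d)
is always true.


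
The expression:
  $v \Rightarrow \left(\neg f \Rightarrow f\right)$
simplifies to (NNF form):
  $f \vee \neg v$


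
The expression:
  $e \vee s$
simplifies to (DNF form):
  $e \vee s$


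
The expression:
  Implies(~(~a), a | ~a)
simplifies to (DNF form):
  True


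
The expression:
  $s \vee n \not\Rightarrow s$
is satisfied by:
  {n: True, s: True}
  {n: True, s: False}
  {s: True, n: False}


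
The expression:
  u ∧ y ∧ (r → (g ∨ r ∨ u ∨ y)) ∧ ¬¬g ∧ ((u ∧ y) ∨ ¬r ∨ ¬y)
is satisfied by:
  {g: True, u: True, y: True}


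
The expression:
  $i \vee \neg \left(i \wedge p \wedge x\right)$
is always true.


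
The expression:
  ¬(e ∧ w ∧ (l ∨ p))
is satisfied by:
  {p: False, l: False, e: False, w: False}
  {l: True, w: False, p: False, e: False}
  {p: True, w: False, l: False, e: False}
  {l: True, p: True, w: False, e: False}
  {w: True, p: False, l: False, e: False}
  {w: True, l: True, p: False, e: False}
  {w: True, p: True, l: False, e: False}
  {w: True, l: True, p: True, e: False}
  {e: True, w: False, p: False, l: False}
  {e: True, l: True, w: False, p: False}
  {e: True, p: True, w: False, l: False}
  {e: True, l: True, p: True, w: False}
  {e: True, w: True, p: False, l: False}


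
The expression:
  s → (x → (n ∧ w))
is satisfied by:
  {w: True, n: True, s: False, x: False}
  {w: True, n: False, s: False, x: False}
  {n: True, w: False, s: False, x: False}
  {w: False, n: False, s: False, x: False}
  {x: True, w: True, n: True, s: False}
  {x: True, w: True, n: False, s: False}
  {x: True, n: True, w: False, s: False}
  {x: True, n: False, w: False, s: False}
  {w: True, s: True, n: True, x: False}
  {w: True, s: True, n: False, x: False}
  {s: True, n: True, w: False, x: False}
  {s: True, w: False, n: False, x: False}
  {x: True, w: True, s: True, n: True}


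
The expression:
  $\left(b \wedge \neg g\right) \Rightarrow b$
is always true.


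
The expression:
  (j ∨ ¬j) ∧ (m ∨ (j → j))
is always true.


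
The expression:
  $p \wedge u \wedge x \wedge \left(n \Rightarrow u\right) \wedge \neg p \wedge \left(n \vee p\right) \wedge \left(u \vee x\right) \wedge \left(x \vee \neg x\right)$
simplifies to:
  $\text{False}$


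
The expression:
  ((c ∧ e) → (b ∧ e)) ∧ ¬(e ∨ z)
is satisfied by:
  {e: False, z: False}


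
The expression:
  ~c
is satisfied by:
  {c: False}


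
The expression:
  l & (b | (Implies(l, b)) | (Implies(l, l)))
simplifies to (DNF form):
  l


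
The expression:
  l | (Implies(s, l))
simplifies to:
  l | ~s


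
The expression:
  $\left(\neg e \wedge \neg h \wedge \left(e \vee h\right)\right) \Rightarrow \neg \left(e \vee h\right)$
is always true.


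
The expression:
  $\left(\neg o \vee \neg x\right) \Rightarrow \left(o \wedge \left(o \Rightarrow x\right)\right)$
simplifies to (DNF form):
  $o \wedge x$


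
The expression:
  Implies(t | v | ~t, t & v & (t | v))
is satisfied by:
  {t: True, v: True}


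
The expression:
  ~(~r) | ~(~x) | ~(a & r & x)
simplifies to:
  True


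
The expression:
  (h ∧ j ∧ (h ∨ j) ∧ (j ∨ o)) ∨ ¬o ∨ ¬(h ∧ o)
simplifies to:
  j ∨ ¬h ∨ ¬o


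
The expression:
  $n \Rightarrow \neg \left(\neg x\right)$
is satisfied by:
  {x: True, n: False}
  {n: False, x: False}
  {n: True, x: True}


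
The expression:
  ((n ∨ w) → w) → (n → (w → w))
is always true.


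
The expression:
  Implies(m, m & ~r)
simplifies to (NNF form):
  ~m | ~r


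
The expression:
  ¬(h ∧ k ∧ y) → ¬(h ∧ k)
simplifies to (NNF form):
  y ∨ ¬h ∨ ¬k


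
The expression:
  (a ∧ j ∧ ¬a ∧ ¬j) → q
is always true.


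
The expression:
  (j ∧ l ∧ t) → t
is always true.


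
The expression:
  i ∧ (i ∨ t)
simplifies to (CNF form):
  i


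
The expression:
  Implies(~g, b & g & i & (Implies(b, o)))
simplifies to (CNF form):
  g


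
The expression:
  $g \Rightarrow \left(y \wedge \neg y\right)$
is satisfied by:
  {g: False}


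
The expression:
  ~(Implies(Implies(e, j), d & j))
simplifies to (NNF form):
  (j & ~d) | (~e & ~j)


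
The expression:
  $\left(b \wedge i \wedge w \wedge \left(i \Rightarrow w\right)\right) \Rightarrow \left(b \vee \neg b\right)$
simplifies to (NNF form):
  $\text{True}$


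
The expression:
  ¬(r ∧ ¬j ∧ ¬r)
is always true.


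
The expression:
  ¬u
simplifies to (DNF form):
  ¬u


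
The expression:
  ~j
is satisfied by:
  {j: False}


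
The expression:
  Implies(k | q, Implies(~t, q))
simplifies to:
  q | t | ~k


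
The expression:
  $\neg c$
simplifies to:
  $\neg c$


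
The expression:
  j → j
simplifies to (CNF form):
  True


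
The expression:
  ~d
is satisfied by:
  {d: False}


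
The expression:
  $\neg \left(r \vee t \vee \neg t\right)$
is never true.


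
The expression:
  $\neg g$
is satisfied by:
  {g: False}


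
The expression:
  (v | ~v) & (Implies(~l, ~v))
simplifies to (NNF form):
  l | ~v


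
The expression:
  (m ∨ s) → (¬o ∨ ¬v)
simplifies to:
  (¬m ∧ ¬s) ∨ ¬o ∨ ¬v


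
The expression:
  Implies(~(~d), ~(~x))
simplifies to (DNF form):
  x | ~d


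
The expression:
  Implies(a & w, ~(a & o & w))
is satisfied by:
  {w: False, o: False, a: False}
  {a: True, w: False, o: False}
  {o: True, w: False, a: False}
  {a: True, o: True, w: False}
  {w: True, a: False, o: False}
  {a: True, w: True, o: False}
  {o: True, w: True, a: False}


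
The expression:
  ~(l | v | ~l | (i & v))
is never true.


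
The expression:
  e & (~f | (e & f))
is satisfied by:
  {e: True}


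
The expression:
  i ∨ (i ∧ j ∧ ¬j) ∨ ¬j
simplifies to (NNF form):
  i ∨ ¬j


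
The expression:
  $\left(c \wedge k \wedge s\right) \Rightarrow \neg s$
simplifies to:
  $\neg c \vee \neg k \vee \neg s$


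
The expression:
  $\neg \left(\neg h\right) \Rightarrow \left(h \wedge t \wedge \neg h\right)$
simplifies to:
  $\neg h$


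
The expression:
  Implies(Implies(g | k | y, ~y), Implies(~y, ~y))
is always true.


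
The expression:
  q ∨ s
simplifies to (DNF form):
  q ∨ s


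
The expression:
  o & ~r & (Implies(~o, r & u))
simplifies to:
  o & ~r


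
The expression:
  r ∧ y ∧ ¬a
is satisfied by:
  {r: True, y: True, a: False}


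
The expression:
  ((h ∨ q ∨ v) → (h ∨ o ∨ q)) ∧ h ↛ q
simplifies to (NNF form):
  h ∧ ¬q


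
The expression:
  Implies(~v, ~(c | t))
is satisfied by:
  {v: True, c: False, t: False}
  {t: True, v: True, c: False}
  {v: True, c: True, t: False}
  {t: True, v: True, c: True}
  {t: False, c: False, v: False}


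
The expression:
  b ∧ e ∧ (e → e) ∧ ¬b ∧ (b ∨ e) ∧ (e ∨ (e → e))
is never true.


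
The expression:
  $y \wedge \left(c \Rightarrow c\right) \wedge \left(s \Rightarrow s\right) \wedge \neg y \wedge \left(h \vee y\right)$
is never true.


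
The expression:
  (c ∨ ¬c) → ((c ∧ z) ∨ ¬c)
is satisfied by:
  {z: True, c: False}
  {c: False, z: False}
  {c: True, z: True}


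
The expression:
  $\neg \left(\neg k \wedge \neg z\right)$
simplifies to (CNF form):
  $k \vee z$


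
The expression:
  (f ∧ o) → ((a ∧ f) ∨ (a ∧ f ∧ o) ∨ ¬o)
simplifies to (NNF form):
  a ∨ ¬f ∨ ¬o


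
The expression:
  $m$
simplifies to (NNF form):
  $m$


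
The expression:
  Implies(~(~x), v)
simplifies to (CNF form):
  v | ~x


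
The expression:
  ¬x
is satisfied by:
  {x: False}


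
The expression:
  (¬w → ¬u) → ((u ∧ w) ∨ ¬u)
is always true.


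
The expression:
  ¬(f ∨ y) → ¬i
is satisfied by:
  {y: True, f: True, i: False}
  {y: True, f: False, i: False}
  {f: True, y: False, i: False}
  {y: False, f: False, i: False}
  {y: True, i: True, f: True}
  {y: True, i: True, f: False}
  {i: True, f: True, y: False}


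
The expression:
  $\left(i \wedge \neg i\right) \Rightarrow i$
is always true.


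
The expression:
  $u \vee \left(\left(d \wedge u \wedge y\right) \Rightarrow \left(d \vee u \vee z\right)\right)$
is always true.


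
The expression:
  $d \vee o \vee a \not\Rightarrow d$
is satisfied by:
  {a: True, d: True, o: True}
  {a: True, d: True, o: False}
  {a: True, o: True, d: False}
  {a: True, o: False, d: False}
  {d: True, o: True, a: False}
  {d: True, o: False, a: False}
  {o: True, d: False, a: False}


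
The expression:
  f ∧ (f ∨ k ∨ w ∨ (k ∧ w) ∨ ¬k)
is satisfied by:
  {f: True}


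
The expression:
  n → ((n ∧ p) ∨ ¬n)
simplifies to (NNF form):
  p ∨ ¬n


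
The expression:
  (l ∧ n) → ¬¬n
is always true.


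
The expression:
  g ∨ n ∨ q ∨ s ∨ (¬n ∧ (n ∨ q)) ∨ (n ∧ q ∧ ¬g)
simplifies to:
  g ∨ n ∨ q ∨ s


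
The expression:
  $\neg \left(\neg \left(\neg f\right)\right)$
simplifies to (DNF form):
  $\neg f$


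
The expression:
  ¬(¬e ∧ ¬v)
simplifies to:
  e ∨ v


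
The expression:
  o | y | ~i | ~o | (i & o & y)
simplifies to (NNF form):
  True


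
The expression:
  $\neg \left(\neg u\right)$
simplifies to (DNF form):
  $u$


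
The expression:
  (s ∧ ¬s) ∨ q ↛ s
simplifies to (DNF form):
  q ∧ ¬s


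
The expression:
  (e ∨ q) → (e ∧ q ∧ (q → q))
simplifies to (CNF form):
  (e ∨ ¬e) ∧ (e ∨ ¬q) ∧ (q ∨ ¬e) ∧ (q ∨ ¬q)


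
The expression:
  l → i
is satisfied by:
  {i: True, l: False}
  {l: False, i: False}
  {l: True, i: True}


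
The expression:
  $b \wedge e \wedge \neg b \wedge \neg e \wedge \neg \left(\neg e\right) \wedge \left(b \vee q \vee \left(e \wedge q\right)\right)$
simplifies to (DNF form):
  $\text{False}$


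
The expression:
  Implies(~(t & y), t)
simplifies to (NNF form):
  t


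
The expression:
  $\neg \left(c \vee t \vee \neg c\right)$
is never true.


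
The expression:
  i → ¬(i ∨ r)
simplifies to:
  ¬i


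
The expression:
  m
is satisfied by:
  {m: True}


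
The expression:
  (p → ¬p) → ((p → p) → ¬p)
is always true.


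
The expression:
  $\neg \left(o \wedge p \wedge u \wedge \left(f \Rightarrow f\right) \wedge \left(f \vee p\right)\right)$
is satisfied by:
  {u: False, o: False, p: False}
  {p: True, u: False, o: False}
  {o: True, u: False, p: False}
  {p: True, o: True, u: False}
  {u: True, p: False, o: False}
  {p: True, u: True, o: False}
  {o: True, u: True, p: False}


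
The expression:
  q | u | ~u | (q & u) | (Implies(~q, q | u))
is always true.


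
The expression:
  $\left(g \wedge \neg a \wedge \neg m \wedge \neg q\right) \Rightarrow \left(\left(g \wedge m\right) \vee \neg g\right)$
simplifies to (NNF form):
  $a \vee m \vee q \vee \neg g$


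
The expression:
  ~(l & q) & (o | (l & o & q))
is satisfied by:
  {o: True, l: False, q: False}
  {q: True, o: True, l: False}
  {l: True, o: True, q: False}


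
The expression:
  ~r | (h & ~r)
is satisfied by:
  {r: False}


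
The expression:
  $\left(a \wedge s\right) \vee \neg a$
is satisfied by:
  {s: True, a: False}
  {a: False, s: False}
  {a: True, s: True}


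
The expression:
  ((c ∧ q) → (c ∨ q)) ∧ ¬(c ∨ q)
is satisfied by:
  {q: False, c: False}


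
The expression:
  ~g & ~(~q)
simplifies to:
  q & ~g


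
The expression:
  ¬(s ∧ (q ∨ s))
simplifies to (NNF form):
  ¬s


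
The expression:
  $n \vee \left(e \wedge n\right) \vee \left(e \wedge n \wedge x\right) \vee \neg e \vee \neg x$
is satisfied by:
  {n: True, e: False, x: False}
  {e: False, x: False, n: False}
  {n: True, x: True, e: False}
  {x: True, e: False, n: False}
  {n: True, e: True, x: False}
  {e: True, n: False, x: False}
  {n: True, x: True, e: True}


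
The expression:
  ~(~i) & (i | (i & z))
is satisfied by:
  {i: True}


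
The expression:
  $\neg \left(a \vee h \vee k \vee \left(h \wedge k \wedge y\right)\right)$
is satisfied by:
  {h: False, k: False, a: False}


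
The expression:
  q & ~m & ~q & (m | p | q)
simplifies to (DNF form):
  False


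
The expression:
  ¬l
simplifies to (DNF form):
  ¬l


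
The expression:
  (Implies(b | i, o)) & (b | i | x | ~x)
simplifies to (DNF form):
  o | (~b & ~i)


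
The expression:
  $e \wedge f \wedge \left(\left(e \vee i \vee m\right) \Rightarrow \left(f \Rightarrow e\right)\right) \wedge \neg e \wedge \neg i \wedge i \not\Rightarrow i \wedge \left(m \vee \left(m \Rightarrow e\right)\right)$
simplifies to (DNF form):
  $\text{False}$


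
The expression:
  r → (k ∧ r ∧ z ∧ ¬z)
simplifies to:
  ¬r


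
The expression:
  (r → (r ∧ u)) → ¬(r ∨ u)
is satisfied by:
  {u: False}


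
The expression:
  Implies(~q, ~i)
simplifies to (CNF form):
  q | ~i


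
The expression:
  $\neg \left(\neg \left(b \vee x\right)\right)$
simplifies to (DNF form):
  $b \vee x$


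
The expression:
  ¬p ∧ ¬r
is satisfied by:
  {p: False, r: False}


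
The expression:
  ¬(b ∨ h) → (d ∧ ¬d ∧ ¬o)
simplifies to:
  b ∨ h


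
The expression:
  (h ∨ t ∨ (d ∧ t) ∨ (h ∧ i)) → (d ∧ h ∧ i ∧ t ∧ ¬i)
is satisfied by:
  {h: False, t: False}


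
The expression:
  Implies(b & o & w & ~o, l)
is always true.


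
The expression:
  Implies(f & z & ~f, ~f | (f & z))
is always true.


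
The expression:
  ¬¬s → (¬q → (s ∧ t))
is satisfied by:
  {t: True, q: True, s: False}
  {t: True, s: False, q: False}
  {q: True, s: False, t: False}
  {q: False, s: False, t: False}
  {t: True, q: True, s: True}
  {t: True, s: True, q: False}
  {q: True, s: True, t: False}


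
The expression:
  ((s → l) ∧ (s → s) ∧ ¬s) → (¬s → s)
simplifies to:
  s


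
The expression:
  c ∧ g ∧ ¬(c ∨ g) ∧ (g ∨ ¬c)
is never true.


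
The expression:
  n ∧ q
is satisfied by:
  {q: True, n: True}


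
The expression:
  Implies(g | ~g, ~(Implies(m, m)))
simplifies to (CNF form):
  False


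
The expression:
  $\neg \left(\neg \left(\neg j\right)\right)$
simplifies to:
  $\neg j$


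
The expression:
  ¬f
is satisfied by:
  {f: False}


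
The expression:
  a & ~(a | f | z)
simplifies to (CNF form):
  False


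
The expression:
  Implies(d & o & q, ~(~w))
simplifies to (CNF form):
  w | ~d | ~o | ~q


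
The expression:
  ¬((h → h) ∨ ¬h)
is never true.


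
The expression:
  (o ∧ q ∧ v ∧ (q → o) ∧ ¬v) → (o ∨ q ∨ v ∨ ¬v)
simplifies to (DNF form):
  True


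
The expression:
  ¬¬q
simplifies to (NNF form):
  q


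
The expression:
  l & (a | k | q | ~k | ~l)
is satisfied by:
  {l: True}


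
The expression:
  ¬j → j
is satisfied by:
  {j: True}


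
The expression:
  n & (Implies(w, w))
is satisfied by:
  {n: True}


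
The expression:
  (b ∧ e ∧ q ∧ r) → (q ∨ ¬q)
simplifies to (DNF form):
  True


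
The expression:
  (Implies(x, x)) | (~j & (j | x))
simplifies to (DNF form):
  True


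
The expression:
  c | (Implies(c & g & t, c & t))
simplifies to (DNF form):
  True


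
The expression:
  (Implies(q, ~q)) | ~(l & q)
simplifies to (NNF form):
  ~l | ~q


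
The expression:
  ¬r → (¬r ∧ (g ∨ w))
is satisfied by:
  {r: True, g: True, w: True}
  {r: True, g: True, w: False}
  {r: True, w: True, g: False}
  {r: True, w: False, g: False}
  {g: True, w: True, r: False}
  {g: True, w: False, r: False}
  {w: True, g: False, r: False}


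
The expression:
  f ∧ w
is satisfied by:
  {w: True, f: True}


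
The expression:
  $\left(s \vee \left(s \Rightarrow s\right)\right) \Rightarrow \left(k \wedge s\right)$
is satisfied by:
  {s: True, k: True}


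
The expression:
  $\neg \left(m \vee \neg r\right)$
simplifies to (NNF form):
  $r \wedge \neg m$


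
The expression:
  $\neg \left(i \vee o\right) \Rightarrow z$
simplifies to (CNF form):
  $i \vee o \vee z$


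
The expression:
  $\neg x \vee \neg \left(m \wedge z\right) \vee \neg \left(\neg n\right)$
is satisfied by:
  {n: True, m: False, z: False, x: False}
  {n: False, m: False, z: False, x: False}
  {n: True, x: True, m: False, z: False}
  {x: True, n: False, m: False, z: False}
  {n: True, z: True, x: False, m: False}
  {z: True, x: False, m: False, n: False}
  {n: True, x: True, z: True, m: False}
  {x: True, z: True, n: False, m: False}
  {n: True, m: True, x: False, z: False}
  {m: True, x: False, z: False, n: False}
  {n: True, x: True, m: True, z: False}
  {x: True, m: True, n: False, z: False}
  {n: True, z: True, m: True, x: False}
  {z: True, m: True, x: False, n: False}
  {n: True, x: True, z: True, m: True}


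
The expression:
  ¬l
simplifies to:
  ¬l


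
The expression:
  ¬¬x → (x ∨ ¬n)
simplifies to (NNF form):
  True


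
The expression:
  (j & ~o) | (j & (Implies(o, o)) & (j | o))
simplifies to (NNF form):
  j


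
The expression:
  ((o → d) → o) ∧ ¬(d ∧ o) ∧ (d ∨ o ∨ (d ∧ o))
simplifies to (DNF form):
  o ∧ ¬d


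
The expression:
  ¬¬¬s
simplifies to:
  ¬s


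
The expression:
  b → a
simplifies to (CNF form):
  a ∨ ¬b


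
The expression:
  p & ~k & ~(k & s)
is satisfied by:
  {p: True, k: False}


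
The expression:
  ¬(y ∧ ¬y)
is always true.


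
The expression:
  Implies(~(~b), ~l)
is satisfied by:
  {l: False, b: False}
  {b: True, l: False}
  {l: True, b: False}


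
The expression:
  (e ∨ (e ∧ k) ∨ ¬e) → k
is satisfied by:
  {k: True}


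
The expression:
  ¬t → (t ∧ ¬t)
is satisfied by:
  {t: True}


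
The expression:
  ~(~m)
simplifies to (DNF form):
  m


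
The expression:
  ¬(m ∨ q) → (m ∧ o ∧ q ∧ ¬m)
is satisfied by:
  {q: True, m: True}
  {q: True, m: False}
  {m: True, q: False}


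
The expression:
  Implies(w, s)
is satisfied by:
  {s: True, w: False}
  {w: False, s: False}
  {w: True, s: True}


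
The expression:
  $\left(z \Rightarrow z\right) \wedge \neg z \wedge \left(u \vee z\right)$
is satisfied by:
  {u: True, z: False}


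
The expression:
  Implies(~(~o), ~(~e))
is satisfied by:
  {e: True, o: False}
  {o: False, e: False}
  {o: True, e: True}


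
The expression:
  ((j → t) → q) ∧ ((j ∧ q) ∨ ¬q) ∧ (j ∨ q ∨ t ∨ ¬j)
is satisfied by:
  {j: True, q: True, t: False}
  {j: True, t: False, q: False}
  {j: True, q: True, t: True}


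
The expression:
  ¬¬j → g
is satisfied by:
  {g: True, j: False}
  {j: False, g: False}
  {j: True, g: True}


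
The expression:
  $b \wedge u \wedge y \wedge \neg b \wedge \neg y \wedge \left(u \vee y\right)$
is never true.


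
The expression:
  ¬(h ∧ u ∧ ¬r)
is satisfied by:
  {r: True, h: False, u: False}
  {h: False, u: False, r: False}
  {r: True, u: True, h: False}
  {u: True, h: False, r: False}
  {r: True, h: True, u: False}
  {h: True, r: False, u: False}
  {r: True, u: True, h: True}


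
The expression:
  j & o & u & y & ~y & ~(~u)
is never true.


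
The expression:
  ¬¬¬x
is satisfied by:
  {x: False}


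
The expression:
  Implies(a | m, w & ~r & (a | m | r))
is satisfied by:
  {w: True, m: False, r: False, a: False}
  {w: False, m: False, r: False, a: False}
  {a: True, w: True, m: False, r: False}
  {w: True, r: True, a: False, m: False}
  {r: True, a: False, m: False, w: False}
  {w: True, m: True, a: False, r: False}
  {a: True, w: True, m: True, r: False}


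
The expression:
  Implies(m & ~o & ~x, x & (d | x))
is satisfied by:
  {x: True, o: True, m: False}
  {x: True, m: False, o: False}
  {o: True, m: False, x: False}
  {o: False, m: False, x: False}
  {x: True, o: True, m: True}
  {x: True, m: True, o: False}
  {o: True, m: True, x: False}


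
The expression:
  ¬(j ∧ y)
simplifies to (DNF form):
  ¬j ∨ ¬y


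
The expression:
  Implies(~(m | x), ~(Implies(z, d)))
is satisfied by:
  {x: True, m: True, z: True, d: False}
  {x: True, m: True, z: False, d: False}
  {x: True, d: True, m: True, z: True}
  {x: True, d: True, m: True, z: False}
  {x: True, z: True, m: False, d: False}
  {x: True, z: False, m: False, d: False}
  {x: True, d: True, z: True, m: False}
  {x: True, d: True, z: False, m: False}
  {m: True, z: True, x: False, d: False}
  {m: True, x: False, z: False, d: False}
  {d: True, m: True, z: True, x: False}
  {d: True, m: True, x: False, z: False}
  {z: True, x: False, m: False, d: False}


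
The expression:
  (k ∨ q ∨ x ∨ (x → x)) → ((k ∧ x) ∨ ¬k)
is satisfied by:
  {x: True, k: False}
  {k: False, x: False}
  {k: True, x: True}


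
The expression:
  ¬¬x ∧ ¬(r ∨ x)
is never true.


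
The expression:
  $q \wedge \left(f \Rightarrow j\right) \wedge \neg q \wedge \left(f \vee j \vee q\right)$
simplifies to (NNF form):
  $\text{False}$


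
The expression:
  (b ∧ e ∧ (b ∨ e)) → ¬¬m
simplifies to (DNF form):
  m ∨ ¬b ∨ ¬e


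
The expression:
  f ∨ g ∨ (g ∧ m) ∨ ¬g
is always true.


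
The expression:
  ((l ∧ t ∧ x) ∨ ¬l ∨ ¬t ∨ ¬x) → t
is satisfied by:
  {t: True}


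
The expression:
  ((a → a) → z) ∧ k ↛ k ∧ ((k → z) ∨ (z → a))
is never true.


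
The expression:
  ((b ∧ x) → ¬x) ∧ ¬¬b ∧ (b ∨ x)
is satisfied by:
  {b: True, x: False}


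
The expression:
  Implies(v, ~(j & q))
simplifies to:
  ~j | ~q | ~v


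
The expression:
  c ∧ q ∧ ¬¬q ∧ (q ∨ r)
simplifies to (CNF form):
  c ∧ q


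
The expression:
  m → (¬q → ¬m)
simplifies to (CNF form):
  q ∨ ¬m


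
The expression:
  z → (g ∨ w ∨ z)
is always true.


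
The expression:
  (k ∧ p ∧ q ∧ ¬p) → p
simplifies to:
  True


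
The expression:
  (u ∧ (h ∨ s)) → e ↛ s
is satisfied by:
  {e: True, s: False, h: False, u: False}
  {e: False, s: False, h: False, u: False}
  {e: True, h: True, s: False, u: False}
  {h: True, e: False, s: False, u: False}
  {e: True, s: True, h: False, u: False}
  {s: True, e: False, h: False, u: False}
  {e: True, h: True, s: True, u: False}
  {h: True, s: True, e: False, u: False}
  {u: True, e: True, s: False, h: False}
  {u: True, e: False, s: False, h: False}
  {u: True, e: True, h: True, s: False}


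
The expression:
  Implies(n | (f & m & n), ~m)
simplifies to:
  ~m | ~n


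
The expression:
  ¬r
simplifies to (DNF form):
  ¬r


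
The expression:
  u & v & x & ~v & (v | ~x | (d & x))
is never true.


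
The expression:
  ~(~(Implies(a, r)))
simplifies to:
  r | ~a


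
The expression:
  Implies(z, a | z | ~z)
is always true.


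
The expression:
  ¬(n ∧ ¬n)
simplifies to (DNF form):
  True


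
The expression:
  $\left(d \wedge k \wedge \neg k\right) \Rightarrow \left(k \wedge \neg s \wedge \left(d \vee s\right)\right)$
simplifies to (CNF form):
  $\text{True}$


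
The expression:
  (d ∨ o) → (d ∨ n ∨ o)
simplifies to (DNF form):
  True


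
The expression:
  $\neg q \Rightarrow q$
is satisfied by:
  {q: True}


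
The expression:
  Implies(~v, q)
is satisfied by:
  {q: True, v: True}
  {q: True, v: False}
  {v: True, q: False}


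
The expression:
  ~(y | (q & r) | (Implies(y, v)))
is never true.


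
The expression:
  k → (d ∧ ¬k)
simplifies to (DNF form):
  ¬k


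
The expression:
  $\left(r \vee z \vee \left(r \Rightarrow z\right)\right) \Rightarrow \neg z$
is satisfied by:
  {z: False}


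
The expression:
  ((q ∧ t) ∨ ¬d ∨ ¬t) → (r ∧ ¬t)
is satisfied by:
  {d: True, r: True, t: False, q: False}
  {r: True, q: False, d: False, t: False}
  {q: True, d: True, r: True, t: False}
  {q: True, r: True, d: False, t: False}
  {t: True, d: True, r: True, q: False}
  {t: True, d: True, q: False, r: False}


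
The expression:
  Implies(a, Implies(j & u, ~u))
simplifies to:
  ~a | ~j | ~u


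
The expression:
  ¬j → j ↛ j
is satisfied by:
  {j: True}


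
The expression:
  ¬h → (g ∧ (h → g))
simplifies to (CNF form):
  g ∨ h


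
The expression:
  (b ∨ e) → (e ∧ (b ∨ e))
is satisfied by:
  {e: True, b: False}
  {b: False, e: False}
  {b: True, e: True}


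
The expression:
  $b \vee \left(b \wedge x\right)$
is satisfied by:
  {b: True}


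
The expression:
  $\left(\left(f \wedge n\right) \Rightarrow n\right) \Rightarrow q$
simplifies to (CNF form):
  $q$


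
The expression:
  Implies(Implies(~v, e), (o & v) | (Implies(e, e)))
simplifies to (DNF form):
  True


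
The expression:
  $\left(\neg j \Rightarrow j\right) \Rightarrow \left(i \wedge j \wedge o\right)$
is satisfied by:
  {o: True, i: True, j: False}
  {o: True, i: False, j: False}
  {i: True, o: False, j: False}
  {o: False, i: False, j: False}
  {j: True, o: True, i: True}


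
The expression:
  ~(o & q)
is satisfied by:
  {o: False, q: False}
  {q: True, o: False}
  {o: True, q: False}


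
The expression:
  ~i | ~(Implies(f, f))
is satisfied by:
  {i: False}


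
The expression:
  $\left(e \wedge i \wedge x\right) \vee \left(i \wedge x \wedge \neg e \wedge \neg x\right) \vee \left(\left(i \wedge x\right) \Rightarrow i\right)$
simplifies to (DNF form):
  $\text{True}$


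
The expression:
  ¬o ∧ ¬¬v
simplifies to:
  v ∧ ¬o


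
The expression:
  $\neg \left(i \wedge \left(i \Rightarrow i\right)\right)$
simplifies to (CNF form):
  $\neg i$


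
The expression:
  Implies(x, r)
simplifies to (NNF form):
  r | ~x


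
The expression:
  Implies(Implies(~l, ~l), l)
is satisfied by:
  {l: True}


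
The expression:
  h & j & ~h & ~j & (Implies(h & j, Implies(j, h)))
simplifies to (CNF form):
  False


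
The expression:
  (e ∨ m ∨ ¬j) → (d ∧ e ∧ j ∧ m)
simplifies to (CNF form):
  j ∧ (d ∨ ¬m) ∧ (e ∨ ¬m) ∧ (m ∨ ¬e)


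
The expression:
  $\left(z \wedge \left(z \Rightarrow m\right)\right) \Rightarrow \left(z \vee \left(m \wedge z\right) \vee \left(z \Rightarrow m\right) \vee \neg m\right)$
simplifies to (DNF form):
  $\text{True}$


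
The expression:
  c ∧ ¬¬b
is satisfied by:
  {c: True, b: True}


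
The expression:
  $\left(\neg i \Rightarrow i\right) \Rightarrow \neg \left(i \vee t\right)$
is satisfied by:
  {i: False}


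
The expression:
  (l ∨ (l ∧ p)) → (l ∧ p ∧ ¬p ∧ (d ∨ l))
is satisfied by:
  {l: False}


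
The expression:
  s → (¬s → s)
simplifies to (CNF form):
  True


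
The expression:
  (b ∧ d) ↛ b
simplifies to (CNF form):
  False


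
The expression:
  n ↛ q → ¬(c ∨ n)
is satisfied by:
  {q: True, n: False}
  {n: False, q: False}
  {n: True, q: True}


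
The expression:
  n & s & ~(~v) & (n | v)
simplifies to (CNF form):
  n & s & v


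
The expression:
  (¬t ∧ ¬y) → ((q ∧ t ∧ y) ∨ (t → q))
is always true.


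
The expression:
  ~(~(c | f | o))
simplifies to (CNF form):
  c | f | o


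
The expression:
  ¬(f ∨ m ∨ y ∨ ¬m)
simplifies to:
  False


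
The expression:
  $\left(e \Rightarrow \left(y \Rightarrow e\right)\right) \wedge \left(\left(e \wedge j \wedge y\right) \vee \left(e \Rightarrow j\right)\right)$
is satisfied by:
  {j: True, e: False}
  {e: False, j: False}
  {e: True, j: True}


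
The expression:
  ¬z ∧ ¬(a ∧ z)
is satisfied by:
  {z: False}


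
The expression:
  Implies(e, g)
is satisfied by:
  {g: True, e: False}
  {e: False, g: False}
  {e: True, g: True}


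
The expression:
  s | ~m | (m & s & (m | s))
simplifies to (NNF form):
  s | ~m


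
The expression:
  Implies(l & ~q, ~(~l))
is always true.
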